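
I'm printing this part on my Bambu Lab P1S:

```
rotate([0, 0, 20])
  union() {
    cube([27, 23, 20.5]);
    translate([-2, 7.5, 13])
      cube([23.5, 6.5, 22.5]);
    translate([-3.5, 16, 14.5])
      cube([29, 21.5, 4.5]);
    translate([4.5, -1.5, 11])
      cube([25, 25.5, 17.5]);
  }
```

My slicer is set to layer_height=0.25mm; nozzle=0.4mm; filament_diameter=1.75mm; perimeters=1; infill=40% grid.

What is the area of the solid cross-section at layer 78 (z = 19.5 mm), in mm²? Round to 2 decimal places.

At z = 19.5 mm: the cube (footprint 27×23) is included at this height (area 621.00 mm²); the cube at (-2, 7.5) (footprint 23.5×6.5) is included at this height (area 152.75 mm²); the cube at (-3.5, 16) does not reach this height (z outside [14.5, 19]); the 25×25.5 cube at (4.5, -1.5) contributes its full rectangle (area 637.50 mm²); Taking the union: the regions partially overlap — summed areas 1411.25 mm² minus the doubly-counted overlap 657.25 mm² gives 754.00 mm² — area = 754.00 mm²; (rotated 20° about Z; rotation is an isometry so areas/perimeters/island counts are preserved). Overall, the cross-section is a single solid region. Net area = 754.00 mm².

754.00 mm²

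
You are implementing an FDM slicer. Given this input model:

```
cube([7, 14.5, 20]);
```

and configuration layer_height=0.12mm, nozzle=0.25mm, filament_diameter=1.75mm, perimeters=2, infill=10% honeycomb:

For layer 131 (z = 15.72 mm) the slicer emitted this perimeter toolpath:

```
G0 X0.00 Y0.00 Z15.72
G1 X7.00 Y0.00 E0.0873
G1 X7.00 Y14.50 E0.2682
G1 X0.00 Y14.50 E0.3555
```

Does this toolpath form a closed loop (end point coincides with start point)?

no

Start point (G0): (0.00, 0.00). End point (last G1): the path does not return to the start — open.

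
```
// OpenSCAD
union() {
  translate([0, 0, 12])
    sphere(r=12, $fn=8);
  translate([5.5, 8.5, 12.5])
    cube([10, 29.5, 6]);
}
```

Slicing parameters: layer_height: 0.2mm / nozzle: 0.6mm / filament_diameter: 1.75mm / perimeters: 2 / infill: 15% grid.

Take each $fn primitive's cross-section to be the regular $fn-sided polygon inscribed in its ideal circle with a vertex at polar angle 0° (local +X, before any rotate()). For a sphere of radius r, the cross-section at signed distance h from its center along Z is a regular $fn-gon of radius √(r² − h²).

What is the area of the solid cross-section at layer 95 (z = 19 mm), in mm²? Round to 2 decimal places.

268.70 mm²

At z = 19 mm: the r=12 sphere contributes a regular 8-gon of circumradius √(12²−7²) = 9.747 (area = (8/2)·9.747²·sin(360°/8) = 268.70 mm²); the cube at (5.5, 8.5) is not intersected at this z (z outside [12.5, 18.5]); Merging all regions: only the r=12 sphere is present, so the union is just that shape — area = 268.70 mm². Overall, the cross-section is a single solid region. Net area = 268.70 mm².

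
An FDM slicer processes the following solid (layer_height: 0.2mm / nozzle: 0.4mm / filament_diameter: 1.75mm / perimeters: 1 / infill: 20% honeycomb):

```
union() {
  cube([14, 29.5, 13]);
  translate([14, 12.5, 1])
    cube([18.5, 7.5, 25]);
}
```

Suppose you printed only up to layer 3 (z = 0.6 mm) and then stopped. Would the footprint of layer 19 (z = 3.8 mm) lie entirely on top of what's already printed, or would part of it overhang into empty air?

Compare the two slices. At z = 0.6: the cube (footprint 14×29.5) is included at this height (area 413.00 mm²); the cube at (14, 12.5) does not reach this height (z outside [1, 26]); Merging all regions: only the 14×29.5 cube is present, so the union is just that shape — area = 413.00 mm². At z = 3.8: the cube (footprint 14×29.5) is included at this height (area 413.00 mm²); the 18.5×7.5 cube at (14, 12.5) contributes its full rectangle (area 138.75 mm²); Combining (union): the 2 present regions share edge segments without overlapping in area, so areas simply add but the touching pieces fuse into one outline (the shared edge portions become interior and drop out of the boundary) — area = 551.75 mm². Checking containment: at z = 3.8 the cross-section extends beyond the z = 0.6 cross-section by about 138.75 mm².

part overhangs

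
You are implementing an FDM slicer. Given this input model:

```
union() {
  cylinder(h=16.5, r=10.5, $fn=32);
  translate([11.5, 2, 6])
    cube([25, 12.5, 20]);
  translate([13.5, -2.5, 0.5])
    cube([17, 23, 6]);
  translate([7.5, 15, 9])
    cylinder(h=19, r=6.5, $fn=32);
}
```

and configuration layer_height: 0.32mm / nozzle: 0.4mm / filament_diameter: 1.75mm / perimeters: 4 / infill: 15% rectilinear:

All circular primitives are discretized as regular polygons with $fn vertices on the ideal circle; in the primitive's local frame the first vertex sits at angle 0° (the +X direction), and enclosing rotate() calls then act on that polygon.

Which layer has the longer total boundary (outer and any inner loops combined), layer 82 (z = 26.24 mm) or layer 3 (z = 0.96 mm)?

Layer 82 (z = 26.24): the cylinder does not reach this height (z outside [0, 16.5]); the cube at (11.5, 2) is not intersected at this z (z outside [6, 26]); the cube at (13.5, -2.5) is absent (z outside [0.5, 6.5]); the cylinder at (7.5, 15): section is a regular 32-gon, circumradius r=6.5 (perimeter = 2·32·6.500·sin(180°/32) = 40.78 mm); Combining (union): only the r=6.5 cylinder at (7.5, 15) is present, so the union is just that shape — boundary = 40.78 mm. So its perimeter = 40.78 mm. Layer 3 (z = 0.96): the r=10.5 cylinder contributes a regular 32-gon of circumradius 10.5 (perimeter = 2·32·10.500·sin(180°/32) = 65.87 mm); the cube at (11.5, 2) does not reach this height (z outside [6, 26]); the cube at (13.5, -2.5) (footprint 17×23) is included at this height (perimeter 80.00 mm); the cylinder at (7.5, 15) does not reach this height (z outside [9, 28]); Merging all regions: the 2 present regions are separate (no shared area or edge), so areas and boundary lengths simply add and each stays a separate island — boundary = 145.87 mm. So its perimeter = 145.87 mm. Layer 3 is larger (145.87 vs 40.78 mm).

layer 3 (z = 0.96 mm)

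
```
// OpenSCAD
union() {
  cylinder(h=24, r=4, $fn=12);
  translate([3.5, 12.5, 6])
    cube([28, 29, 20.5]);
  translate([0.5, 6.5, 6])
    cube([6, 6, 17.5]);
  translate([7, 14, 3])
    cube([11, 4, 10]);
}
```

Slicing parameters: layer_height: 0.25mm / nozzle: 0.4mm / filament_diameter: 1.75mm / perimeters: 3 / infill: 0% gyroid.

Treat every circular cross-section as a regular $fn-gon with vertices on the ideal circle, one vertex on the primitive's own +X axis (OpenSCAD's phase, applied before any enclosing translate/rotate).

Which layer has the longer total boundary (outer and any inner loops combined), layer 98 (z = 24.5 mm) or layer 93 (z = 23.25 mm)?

layer 93 (z = 23.25 mm)

Layer 98 (z = 24.5): the cylinder is absent (z outside [0, 24]); the cube at (3.5, 12.5) is present — its section is the full 28×29 rectangle (perimeter 114.00 mm); the cube at (0.5, 6.5) does not reach this height (z outside [6, 23.5]); the cube at (7, 14) does not reach this height (z outside [3, 13]); Combining (union): only the 28×29 cube at (3.5, 12.5) is present, so the union is just that shape — boundary = 114.00 mm. So its perimeter = 114.00 mm. Layer 93 (z = 23.25): the r=4 cylinder gives a regular 12-gon of circumradius 4 (constant along its height) (perimeter = 2·12·4.000·sin(180°/12) = 24.85 mm); the 28×29 cube at (3.5, 12.5) contributes its full rectangle (perimeter 114.00 mm); the cube at (0.5, 6.5) (footprint 6×6) is included at this height (perimeter 24.00 mm); the cube at (7, 14) is absent (z outside [3, 13]); Combining (union): the 3 present regions share edge segments without overlapping in area, so areas simply add but the touching pieces fuse into one outline (the shared edge portions become interior and drop out of the boundary) — boundary = 156.85 mm. So its perimeter = 156.85 mm. Layer 93 is larger (156.85 vs 114.00 mm).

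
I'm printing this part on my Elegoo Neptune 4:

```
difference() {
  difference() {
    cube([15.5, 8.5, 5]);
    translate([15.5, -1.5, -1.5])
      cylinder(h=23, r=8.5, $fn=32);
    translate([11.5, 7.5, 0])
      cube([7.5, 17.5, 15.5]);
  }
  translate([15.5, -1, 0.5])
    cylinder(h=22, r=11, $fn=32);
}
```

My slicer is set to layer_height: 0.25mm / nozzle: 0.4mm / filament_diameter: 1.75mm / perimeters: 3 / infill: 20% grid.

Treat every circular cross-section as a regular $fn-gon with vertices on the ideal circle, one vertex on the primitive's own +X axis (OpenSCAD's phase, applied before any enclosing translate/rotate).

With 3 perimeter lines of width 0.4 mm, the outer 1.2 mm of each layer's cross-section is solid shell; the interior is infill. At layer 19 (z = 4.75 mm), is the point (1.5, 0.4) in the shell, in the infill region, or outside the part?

At z = 4.75 mm: the 15.5×8.5 cube contributes its full rectangle; the cylinder at (15.5, -1.5): section is a regular 32-gon, circumradius r=8.5; the cube at (11.5, 7.5) (footprint 7.5×17.5) is included at this height; Taking the first minus the rest: starting from the 15.5×8.5 cube, the r=8.5 cylinder at (15.5, -1.5) partially overlaps it — only the 43.74 mm² overlap (of its 225.52 mm²) is removed, clipping the outline; the 7.5×17.5 cube at (11.5, 7.5) partially overlaps it — only the 4.00 mm² overlap (of its 131.25 mm²) is removed, clipping the outline — 1 connected region; the cylinder at (15.5, -1): section is a regular 32-gon, circumradius r=11; After the difference (first − rest): starting from that combined region, the r=11 cylinder at (15.5, -1) partially overlaps it — only the 30.31 mm² overlap (of its 377.69 mm²) is removed, clipping the outline — 1 connected region. Overall, the cross-section is a single solid region. The nearest boundary edge runs (4.60, 0.00)→(0.00, 0.00); distance from the point to it = 0.40 mm. The point is inside the cross-section, 0.40 mm from the nearest boundary — within the 1.2 mm shell band (3 × 0.4).

shell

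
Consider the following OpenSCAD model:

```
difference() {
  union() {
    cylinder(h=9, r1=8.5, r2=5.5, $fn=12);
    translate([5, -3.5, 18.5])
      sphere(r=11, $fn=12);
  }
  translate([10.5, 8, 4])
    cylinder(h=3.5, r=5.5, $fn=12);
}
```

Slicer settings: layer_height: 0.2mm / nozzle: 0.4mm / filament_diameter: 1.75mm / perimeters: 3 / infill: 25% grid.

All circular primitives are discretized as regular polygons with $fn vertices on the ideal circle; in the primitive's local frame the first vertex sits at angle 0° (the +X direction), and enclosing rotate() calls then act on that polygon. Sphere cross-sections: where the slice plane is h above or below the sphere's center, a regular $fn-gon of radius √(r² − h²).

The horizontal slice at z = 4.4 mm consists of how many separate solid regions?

1

At z = 4.4 mm: the cone (r1=8.5→r2=5.5) has section circumradius 7.033 here — a regular 12-gon; the sphere at (5, -3.5) is absent (|z−center|=14.100 > r=11); Combining (union): only the cone is present, so the union is just that shape — 1 connected region; the cylinder at (10.5, 8): section is a regular 12-gon, circumradius r=5.5; Subtracting the remaining from the first: starting from that combined region, the r=5.5 cylinder at (10.5, 8) misses the remaining region (no effect) — 1 connected region. The result has 1 disconnected region.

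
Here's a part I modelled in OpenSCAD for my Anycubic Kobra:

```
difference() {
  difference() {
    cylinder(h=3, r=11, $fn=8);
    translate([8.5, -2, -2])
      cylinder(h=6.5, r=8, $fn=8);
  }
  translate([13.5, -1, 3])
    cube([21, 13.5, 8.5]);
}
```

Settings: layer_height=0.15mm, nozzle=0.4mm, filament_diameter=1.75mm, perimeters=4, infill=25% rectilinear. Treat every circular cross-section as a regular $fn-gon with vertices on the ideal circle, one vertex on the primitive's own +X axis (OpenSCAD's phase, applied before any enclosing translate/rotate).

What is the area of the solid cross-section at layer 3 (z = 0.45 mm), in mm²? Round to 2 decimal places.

241.00 mm²

At z = 0.45 mm: the r=11 cylinder contributes a regular 8-gon of circumradius 11 (area = (8/2)·11.000²·sin(360°/8) = 342.24 mm²); the r=8 cylinder at (8.5, -2) gives a regular 8-gon of circumradius 8 (constant along its height) (area = (8/2)·8.000²·sin(360°/8) = 181.02 mm²); After the difference (first − rest): starting from the r=11 cylinder (342.24 mm²), the r=8 cylinder at (8.5, -2) partially overlaps it — only the 101.24 mm² overlap (of its 181.02 mm²) is removed, clipping the outline — area = 241.00 mm²; the cube at (13.5, -1) does not reach this height (z outside [3, 11.5]); Taking the first minus the rest: none of the subtracted shapes is present at this height, so that combined region is unchanged — area = 241.00 mm². Overall, the cross-section is a single solid region. Net area = 241.00 mm².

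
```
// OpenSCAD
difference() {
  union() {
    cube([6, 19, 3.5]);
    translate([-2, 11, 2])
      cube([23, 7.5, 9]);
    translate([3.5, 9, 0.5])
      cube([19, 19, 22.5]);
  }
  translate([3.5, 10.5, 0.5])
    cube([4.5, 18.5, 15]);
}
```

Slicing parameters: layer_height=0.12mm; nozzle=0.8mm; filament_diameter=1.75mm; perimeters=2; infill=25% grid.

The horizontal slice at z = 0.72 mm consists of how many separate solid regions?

At z = 0.72 mm: the cube (footprint 6×19) is included at this height; the cube at (-2, 11) is absent (z outside [2, 11]); the 19×19 cube at (3.5, 9) contributes its full rectangle; Combining (union): the regions partially overlap (shared area 25.00 mm²), so overlapping operands fuse into one piece — 1 connected region; the cube at (3.5, 10.5) (footprint 4.5×18.5) is included at this height; Taking the first minus the rest: starting from the result so far, the 4.5×18.5 cube at (3.5, 10.5) partially overlaps it — only the 78.75 mm² overlap (of its 83.25 mm²) is removed, clipping the outline — 1 connected region. The result has 1 disconnected region.

1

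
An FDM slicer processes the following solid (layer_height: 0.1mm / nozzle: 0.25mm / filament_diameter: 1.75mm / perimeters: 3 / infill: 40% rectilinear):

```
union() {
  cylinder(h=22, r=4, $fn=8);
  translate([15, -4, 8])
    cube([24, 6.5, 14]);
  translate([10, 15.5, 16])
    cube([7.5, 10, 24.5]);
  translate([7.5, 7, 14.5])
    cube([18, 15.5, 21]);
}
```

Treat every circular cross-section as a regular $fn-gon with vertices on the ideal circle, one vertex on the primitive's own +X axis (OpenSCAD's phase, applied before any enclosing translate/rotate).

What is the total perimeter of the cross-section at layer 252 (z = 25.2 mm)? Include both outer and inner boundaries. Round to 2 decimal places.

At z = 25.2 mm: the cylinder is absent (z outside [0, 22]); the cube at (15, -4) is absent (z outside [8, 22]); the 7.5×10 cube at (10, 15.5) contributes its full rectangle (perimeter 35.00 mm); the cube at (7.5, 7) (footprint 18×15.5) is included at this height (perimeter 67.00 mm); Taking the union: the regions partially overlap (shared area 52.50 mm²), so the edge portions inside another operand are dropped and the merged outline is re-measured after clipping — boundary = 73.00 mm. Overall, the cross-section is a single solid region. Total boundary length (outer) = 73.00 mm.

73.00 mm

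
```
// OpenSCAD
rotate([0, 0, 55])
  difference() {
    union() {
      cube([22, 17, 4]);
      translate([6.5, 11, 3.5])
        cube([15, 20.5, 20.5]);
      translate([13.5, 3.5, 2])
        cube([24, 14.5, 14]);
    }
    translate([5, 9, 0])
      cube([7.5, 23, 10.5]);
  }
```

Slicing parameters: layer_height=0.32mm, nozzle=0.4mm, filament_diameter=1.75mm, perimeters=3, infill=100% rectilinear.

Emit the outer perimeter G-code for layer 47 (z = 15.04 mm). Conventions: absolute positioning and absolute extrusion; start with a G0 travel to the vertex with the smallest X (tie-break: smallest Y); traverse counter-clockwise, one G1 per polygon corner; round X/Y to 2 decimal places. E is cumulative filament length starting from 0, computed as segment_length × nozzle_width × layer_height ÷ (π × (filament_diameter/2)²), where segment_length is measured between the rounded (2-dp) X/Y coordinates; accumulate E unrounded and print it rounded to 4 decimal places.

At z = 15.04 mm: the cube does not reach this height (z outside [0, 4]); the 15×20.5 cube at (6.5, 11) contributes its full rectangle; the cube at (13.5, 3.5) (footprint 24×14.5) is included at this height; Merging all regions: the regions partially overlap (shared area 56.00 mm²), so overlapping operands fuse into one piece — 1 connected region; the cube at (5, 9) does not reach this height (z outside [0, 10.5]); Subtracting the remaining from the first: none of the subtracted shapes is present at this height, so that combined region is unchanged — 1 connected region; (rotated 55° about Z; rotation is an isometry so areas/perimeters/island counts are preserved). The outline is a single polygon with 8 vertices. Extrusion per mm of travel: 0.4 × 0.32 / (π × 0.875²) = 0.053216. Accumulating E over each segment gives final E = 6.2797.

G0 X-22.08 Y23.39 Z15.04
G1 X-5.28 Y11.63 E1.0913
G1 X-1.27 Y17.37 E1.4639
G1 X4.88 Y13.07 E1.8633
G1 X18.64 Y32.73 E3.1403
G1 X6.76 Y41.04 E3.9118
G1 X-2.41 Y27.94 E4.7628
G1 X-13.47 Y35.68 E5.4812
G1 X-22.08 Y23.39 E6.2797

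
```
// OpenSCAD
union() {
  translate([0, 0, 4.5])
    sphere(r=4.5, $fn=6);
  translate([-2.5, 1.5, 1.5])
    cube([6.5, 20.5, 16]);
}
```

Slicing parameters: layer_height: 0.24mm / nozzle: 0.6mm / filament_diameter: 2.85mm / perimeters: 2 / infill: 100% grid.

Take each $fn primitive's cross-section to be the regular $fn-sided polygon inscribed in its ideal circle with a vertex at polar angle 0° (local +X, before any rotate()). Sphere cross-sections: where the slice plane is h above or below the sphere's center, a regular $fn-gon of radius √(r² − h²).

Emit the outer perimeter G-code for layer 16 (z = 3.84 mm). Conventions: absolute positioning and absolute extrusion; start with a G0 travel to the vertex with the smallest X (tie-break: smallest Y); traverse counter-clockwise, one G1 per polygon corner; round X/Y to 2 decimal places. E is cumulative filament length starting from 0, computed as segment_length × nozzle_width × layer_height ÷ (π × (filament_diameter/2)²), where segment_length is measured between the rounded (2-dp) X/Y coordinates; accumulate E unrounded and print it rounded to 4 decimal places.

G0 X-4.45 Y0.00 Z3.84
G1 X-2.23 Y-3.85 E0.1003
G1 X2.23 Y-3.85 E0.2010
G1 X4.45 Y0.00 E0.3013
G1 X3.59 Y1.50 E0.3403
G1 X4.00 Y1.50 E0.3496
G1 X4.00 Y22.00 E0.8123
G1 X-2.50 Y22.00 E0.9591
G1 X-2.50 Y3.38 E1.3794
G1 X-4.45 Y0.00 E1.4674

At z = 3.84 mm: the sphere: section is a regular 6-gon, circumradius = √(r²−h²) = √(4.5²−0.66²) = 4.451; the cube at (-2.5, 1.5) is present — its section is the full 6.5×20.5 rectangle; Combining (union): the regions partially overlap (shared area 12.66 mm²), so overlapping operands fuse into one piece — 1 connected region. The outline is a single polygon with 9 vertices. Extrusion per mm of travel: 0.6 × 0.24 / (π × 1.425²) = 0.022573. Accumulating E over each segment gives final E = 1.4674.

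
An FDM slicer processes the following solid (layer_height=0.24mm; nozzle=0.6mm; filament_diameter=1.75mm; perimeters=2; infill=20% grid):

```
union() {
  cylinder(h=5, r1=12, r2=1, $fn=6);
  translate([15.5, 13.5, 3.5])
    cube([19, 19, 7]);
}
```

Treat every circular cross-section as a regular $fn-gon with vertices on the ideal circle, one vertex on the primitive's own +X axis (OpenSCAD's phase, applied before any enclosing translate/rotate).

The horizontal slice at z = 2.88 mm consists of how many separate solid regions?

At z = 2.88 mm: the cone: at t=0.576 of its height the radius interpolates to r₁+(r₂−r₁)t = 5.664, giving a regular 6-gon of that circumradius; the cube at (15.5, 13.5) does not reach this height (z outside [3.5, 10.5]); Combining (union): only the cone is present, so the union is just that shape — 1 connected region. The result has 1 disconnected region.

1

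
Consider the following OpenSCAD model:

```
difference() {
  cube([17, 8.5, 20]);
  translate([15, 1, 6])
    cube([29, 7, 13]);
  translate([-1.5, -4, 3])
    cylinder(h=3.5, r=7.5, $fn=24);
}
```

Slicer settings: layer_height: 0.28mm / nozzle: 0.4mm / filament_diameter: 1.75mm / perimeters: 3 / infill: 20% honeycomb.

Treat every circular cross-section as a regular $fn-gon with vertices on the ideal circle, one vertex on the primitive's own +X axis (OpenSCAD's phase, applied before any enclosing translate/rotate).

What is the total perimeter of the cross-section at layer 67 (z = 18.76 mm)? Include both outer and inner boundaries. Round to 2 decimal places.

55.00 mm

At z = 18.76 mm: the cube (footprint 17×8.5) is included at this height (perimeter 51.00 mm); the 29×7 cube at (15, 1) contributes its full rectangle (perimeter 72.00 mm); the cylinder at (-1.5, -4) is not intersected at this z (z outside [3, 6.5]); Subtracting the remaining from the first: starting from the 17×8.5 cube, the 29×7 cube at (15, 1) partially overlaps it — only the 14.00 mm² overlap (of its 203.00 mm²) is removed, clipping the outline — boundary = 55.00 mm. Overall, the cross-section is a single solid region. Total boundary length (outer) = 55.00 mm.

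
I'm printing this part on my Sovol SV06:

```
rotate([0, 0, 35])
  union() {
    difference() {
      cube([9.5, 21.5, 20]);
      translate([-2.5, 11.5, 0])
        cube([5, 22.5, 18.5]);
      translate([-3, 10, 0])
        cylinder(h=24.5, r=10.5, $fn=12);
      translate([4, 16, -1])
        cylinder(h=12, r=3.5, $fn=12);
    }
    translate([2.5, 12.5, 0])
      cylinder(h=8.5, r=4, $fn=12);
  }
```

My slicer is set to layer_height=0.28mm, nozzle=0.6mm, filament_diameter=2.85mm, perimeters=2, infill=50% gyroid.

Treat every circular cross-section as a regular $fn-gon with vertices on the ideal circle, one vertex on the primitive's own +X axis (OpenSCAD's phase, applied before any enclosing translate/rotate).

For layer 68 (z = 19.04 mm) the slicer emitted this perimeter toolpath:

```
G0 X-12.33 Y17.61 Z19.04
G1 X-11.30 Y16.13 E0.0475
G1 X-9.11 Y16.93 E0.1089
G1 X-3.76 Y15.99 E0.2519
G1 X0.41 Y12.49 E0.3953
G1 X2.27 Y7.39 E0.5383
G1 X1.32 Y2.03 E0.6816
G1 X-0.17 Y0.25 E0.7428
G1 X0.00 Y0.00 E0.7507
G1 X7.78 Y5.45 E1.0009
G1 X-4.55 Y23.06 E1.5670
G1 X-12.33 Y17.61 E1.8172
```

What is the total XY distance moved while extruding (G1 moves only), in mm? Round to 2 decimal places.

69.00 mm

Sum the Euclidean lengths of each G1 segment: total = 69.00 mm.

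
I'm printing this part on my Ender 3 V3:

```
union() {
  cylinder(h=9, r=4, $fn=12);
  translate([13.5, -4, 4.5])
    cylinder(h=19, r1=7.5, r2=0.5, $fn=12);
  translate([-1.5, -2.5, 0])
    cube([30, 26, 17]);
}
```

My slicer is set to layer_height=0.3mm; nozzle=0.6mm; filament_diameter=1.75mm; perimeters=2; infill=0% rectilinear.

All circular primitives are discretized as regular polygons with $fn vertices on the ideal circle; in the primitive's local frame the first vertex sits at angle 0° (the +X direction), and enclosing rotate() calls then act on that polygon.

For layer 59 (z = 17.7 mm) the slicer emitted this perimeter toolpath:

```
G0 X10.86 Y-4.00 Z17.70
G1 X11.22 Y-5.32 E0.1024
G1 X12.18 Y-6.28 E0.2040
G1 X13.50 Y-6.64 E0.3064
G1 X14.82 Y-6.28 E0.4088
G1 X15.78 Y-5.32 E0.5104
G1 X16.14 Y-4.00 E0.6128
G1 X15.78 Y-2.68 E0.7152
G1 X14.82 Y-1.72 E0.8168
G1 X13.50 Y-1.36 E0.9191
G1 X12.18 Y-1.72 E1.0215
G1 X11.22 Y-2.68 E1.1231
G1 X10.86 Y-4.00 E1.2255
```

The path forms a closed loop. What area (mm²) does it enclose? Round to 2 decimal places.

20.85 mm²

Apply the shoelace formula to the sequence of (X, Y) vertices; enclosed area = 20.85 mm².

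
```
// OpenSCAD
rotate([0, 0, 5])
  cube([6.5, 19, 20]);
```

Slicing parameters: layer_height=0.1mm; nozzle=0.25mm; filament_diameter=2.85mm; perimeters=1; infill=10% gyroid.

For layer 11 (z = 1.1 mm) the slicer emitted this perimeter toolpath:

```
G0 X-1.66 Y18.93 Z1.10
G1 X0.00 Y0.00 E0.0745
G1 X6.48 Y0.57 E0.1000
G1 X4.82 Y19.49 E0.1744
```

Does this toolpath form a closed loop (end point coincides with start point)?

no

Start point (G0): (-1.66, 18.93). End point (last G1): the path does not return to the start — open.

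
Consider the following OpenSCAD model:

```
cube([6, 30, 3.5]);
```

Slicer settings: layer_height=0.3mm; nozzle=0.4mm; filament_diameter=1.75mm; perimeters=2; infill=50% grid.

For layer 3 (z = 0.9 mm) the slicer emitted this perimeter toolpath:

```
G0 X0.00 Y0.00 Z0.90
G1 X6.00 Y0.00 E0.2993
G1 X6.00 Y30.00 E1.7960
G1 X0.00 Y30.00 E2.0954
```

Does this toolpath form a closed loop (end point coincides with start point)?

no

Start point (G0): (0.00, 0.00). End point (last G1): the path does not return to the start — open.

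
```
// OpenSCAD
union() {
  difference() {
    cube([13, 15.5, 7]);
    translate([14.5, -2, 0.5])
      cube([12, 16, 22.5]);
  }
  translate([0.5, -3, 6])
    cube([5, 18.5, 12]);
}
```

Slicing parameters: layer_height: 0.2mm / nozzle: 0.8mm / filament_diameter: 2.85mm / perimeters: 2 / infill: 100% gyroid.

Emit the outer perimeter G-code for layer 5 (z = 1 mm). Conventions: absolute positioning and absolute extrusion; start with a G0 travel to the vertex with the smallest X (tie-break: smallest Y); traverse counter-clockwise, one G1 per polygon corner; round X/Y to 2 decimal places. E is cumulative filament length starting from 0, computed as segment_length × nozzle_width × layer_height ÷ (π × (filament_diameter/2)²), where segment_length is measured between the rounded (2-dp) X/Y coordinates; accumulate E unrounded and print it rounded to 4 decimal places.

G0 X0.00 Y0.00 Z1.00
G1 X13.00 Y0.00 E0.3260
G1 X13.00 Y15.50 E0.7148
G1 X0.00 Y15.50 E1.0409
G1 X0.00 Y0.00 E1.4296

At z = 1 mm: the 13×15.5 cube contributes its full rectangle; the cube at (14.5, -2) (footprint 12×16) is included at this height; Subtracting the remaining from the first: starting from the 13×15.5 cube, the 12×16 cube at (14.5, -2) misses the remaining region (no effect) — 1 connected region; the cube at (0.5, -3) is absent (z outside [6, 18]); Merging all regions: only that combined region is present, so the union is just that shape — 1 connected region. The outline is a single polygon with 4 vertices. Extrusion per mm of travel: 0.8 × 0.2 / (π × 1.425²) = 0.025081. Accumulating E over each segment gives final E = 1.4296.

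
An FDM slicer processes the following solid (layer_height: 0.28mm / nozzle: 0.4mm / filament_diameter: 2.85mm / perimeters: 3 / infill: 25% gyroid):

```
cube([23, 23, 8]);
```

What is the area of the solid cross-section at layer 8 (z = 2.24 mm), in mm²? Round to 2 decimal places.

529.00 mm²

At z = 2.24 mm: the cube is present — its section is the full 23×23 rectangle (area 529.00 mm²). Overall, the cross-section is a single solid region. Net area = 529.00 mm².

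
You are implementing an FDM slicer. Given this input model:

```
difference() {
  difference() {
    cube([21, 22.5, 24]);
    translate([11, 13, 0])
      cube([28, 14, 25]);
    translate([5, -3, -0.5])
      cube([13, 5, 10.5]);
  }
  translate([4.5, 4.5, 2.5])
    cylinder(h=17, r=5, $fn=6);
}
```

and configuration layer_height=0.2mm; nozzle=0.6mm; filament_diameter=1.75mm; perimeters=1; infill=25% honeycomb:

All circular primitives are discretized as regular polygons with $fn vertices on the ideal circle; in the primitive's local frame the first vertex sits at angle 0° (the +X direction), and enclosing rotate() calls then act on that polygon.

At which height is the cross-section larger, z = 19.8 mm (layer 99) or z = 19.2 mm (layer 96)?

layer 99 (z = 19.8 mm)

Layer 99 (z = 19.8): the cube (footprint 21×22.5) is included at this height (area 472.50 mm²); the cube at (11, 13) is present — its section is the full 28×14 rectangle (area 392.00 mm²); the cube at (5, -3) does not reach this height (z outside [-0.5, 10]); Taking the first minus the rest: starting from the 21×22.5 cube (472.50 mm²), the 28×14 cube at (11, 13) partially overlaps it — only the 95.00 mm² overlap (of its 392.00 mm²) is removed, clipping the outline — area = 377.50 mm²; the cylinder at (4.5, 4.5) is absent (z outside [2.5, 19.5]); Taking the first minus the rest: none of the subtracted shapes is present at this height, so the result so far is unchanged — area = 377.50 mm². So its area = 377.50 mm². Layer 96 (z = 19.2): the cube is present — its section is the full 21×22.5 rectangle (area 472.50 mm²); the 28×14 cube at (11, 13) contributes its full rectangle (area 392.00 mm²); the cube at (5, -3) is absent (z outside [-0.5, 10]); Taking the first minus the rest: starting from the 21×22.5 cube (472.50 mm²), the 28×14 cube at (11, 13) partially overlaps it — only the 95.00 mm² overlap (of its 392.00 mm²) is removed, clipping the outline — area = 377.50 mm²; the r=5 cylinder at (4.5, 4.5) gives a regular 6-gon of circumradius 5 (constant along its height) (area = (6/2)·5.000²·sin(360°/6) = 64.95 mm²); Taking the first minus the rest: starting from the result so far (377.50 mm²), the r=5 cylinder at (4.5, 4.5) partially overlaps it — only the 64.52 mm² overlap (of its 64.95 mm²) is removed, clipping the outline — area = 312.98 mm². So its area = 312.98 mm². Layer 99 is larger (377.50 vs 312.98 mm²).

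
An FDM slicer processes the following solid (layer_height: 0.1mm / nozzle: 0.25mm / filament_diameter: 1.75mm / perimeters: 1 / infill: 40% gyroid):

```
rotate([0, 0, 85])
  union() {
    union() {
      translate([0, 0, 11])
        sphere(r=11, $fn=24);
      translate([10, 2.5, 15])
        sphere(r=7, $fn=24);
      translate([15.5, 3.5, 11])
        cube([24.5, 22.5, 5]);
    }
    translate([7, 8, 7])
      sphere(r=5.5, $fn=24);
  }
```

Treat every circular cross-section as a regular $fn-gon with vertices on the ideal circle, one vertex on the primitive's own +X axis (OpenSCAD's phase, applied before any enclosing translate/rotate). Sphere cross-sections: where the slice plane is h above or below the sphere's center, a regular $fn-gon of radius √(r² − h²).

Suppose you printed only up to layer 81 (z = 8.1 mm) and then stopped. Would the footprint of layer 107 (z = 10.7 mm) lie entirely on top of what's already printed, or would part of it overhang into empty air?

Compare the two slices. At z = 8.1: the r=11 sphere contributes a regular 24-gon of circumradius √(11²−2.9²) = 10.611 (area = (24/2)·10.611²·sin(360°/24) = 349.69 mm²); the sphere at (10, 2.5): section is a regular 24-gon, circumradius = √(r²−h²) = √(7²−6.9²) = 1.179 (area = (24/2)·1.179²·sin(360°/24) = 4.32 mm²); the cube at (15.5, 3.5) does not reach this height (z outside [11, 16]); Taking the union: the regions partially overlap — summed areas 354.00 mm² minus the doubly-counted overlap 2.69 mm² gives 351.32 mm² — area = 351.32 mm²; the r=5.5 sphere at (7, 8) contributes a regular 24-gon of circumradius √(5.5²−1.1²) = 5.389 (area = (24/2)·5.389²·sin(360°/24) = 90.19 mm²); Combining (union): the regions partially overlap — summed areas 441.51 mm² minus the doubly-counted overlap 39.40 mm² gives 402.11 mm² — area = 402.11 mm²; (whole slice rotated 85° about Z — lengths, areas and connectivity unchanged). At z = 10.7: the sphere: section is a regular 24-gon, circumradius = √(r²−h²) = √(11²−0.3²) = 10.996 (area = (24/2)·10.996²·sin(360°/24) = 375.53 mm²); the r=7 sphere at (10, 2.5) slices to a regular 24-gon of circumradius 5.524 (√(r²−h²) with h=4.3 from center) (area = (24/2)·5.524²·sin(360°/24) = 94.76 mm²); the cube at (15.5, 3.5) is absent (z outside [11, 16]); Taking the union: the regions partially overlap — summed areas 470.28 mm² minus the doubly-counted overlap 49.02 mm² gives 421.26 mm² — area = 421.26 mm²; the r=5.5 sphere at (7, 8) contributes a regular 24-gon of circumradius √(5.5²−3.7²) = 4.069 (area = (24/2)·4.069²·sin(360°/24) = 51.43 mm²); Combining (union): the regions partially overlap — summed areas 472.70 mm² minus the doubly-counted overlap 31.40 mm² gives 441.30 mm² — area = 441.30 mm²; (whole slice rotated 85° about Z — lengths, areas and connectivity unchanged). Checking containment: at z = 10.7 the cross-section extends beyond the z = 8.1 cross-section by about 55.46 mm².

part overhangs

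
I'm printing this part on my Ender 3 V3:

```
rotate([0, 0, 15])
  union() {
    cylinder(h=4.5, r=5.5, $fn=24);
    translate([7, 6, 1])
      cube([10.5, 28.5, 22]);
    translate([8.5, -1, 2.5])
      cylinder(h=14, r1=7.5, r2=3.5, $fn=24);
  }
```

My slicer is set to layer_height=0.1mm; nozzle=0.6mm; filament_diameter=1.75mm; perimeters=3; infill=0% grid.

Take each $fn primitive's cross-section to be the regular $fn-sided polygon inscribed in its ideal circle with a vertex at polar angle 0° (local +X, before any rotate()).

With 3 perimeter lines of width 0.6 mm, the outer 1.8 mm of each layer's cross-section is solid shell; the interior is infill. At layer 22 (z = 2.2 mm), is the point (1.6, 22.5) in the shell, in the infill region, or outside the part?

At z = 2.2 mm: the r=5.5 cylinder gives a regular 24-gon of circumradius 5.5 (constant along its height); the 10.5×28.5 cube at (7, 6) contributes its full rectangle; the cone at (8.5, -1) does not reach this height (z outside [2.5, 16.5]); Taking the union: the 2 present regions are separate (no shared area or edge), so areas and boundary lengths simply add and each stays a separate island — 2 connected regions; (whole slice rotated 15° about Z — lengths, areas and connectivity unchanged). Overall, the cross-section has 2 separate islands. Undo the 15° rotation: the query point maps to (7.369, 21.319) in the un-rotated model frame. The nearest boundary edge runs (7.00, 6.00)→(7.00, 34.50); distance from the point to it = 0.37 mm. (Shell/infill is judged within the island containing the point — the largest one.) The point is inside the cross-section, 0.37 mm from the nearest boundary — within the 1.8 mm shell band (3 × 0.6).

shell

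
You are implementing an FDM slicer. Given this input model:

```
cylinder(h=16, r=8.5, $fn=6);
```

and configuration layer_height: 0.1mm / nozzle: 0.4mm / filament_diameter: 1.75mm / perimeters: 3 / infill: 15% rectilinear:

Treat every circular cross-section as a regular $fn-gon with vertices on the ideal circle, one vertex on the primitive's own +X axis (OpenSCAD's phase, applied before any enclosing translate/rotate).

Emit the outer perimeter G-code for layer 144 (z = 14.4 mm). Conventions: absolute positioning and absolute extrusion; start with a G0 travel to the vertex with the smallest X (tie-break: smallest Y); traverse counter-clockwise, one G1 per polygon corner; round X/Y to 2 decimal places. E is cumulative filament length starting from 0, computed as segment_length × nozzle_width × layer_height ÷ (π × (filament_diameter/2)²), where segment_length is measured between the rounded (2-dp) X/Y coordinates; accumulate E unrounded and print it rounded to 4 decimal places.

At z = 14.4 mm: the r=8.5 cylinder contributes a regular 6-gon of circumradius 8.5. The outline is a single polygon with 6 vertices. Extrusion per mm of travel: 0.4 × 0.1 / (π × 0.875²) = 0.016630. Accumulating E over each segment gives final E = 0.8481.

G0 X-8.50 Y0.00 Z14.40
G1 X-4.25 Y-7.36 E0.1413
G1 X4.25 Y-7.36 E0.2827
G1 X8.50 Y0.00 E0.4240
G1 X4.25 Y7.36 E0.5654
G1 X-4.25 Y7.36 E0.7067
G1 X-8.50 Y0.00 E0.8481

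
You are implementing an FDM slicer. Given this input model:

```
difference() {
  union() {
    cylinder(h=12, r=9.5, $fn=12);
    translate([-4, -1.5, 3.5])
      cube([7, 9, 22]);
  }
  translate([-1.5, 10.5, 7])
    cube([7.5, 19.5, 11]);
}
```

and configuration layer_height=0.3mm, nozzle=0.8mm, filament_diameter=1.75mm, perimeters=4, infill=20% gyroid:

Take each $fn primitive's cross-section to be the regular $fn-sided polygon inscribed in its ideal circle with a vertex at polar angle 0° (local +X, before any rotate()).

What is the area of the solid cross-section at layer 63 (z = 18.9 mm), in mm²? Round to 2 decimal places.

At z = 18.9 mm: the cylinder is absent (z outside [0, 12]); the 7×9 cube at (-4, -1.5) contributes its full rectangle (area 63.00 mm²); Merging all regions: only the 7×9 cube at (-4, -1.5) is present, so the union is just that shape — area = 63.00 mm²; the cube at (-1.5, 10.5) does not reach this height (z outside [7, 18]); Taking the first minus the rest: none of the subtracted shapes is present at this height, so that combined region is unchanged — area = 63.00 mm². Overall, the cross-section is a single solid region. Net area = 63.00 mm².

63.00 mm²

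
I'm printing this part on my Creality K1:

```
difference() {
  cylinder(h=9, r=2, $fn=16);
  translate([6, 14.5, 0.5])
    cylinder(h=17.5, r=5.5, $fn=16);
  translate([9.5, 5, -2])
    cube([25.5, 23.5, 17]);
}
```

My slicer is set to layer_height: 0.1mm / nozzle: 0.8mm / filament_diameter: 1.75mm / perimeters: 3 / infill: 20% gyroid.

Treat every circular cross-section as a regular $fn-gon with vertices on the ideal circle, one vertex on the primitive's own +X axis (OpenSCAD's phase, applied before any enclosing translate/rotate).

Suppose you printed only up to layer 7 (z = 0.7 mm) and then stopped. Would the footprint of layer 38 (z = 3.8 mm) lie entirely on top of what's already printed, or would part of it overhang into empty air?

Compare the two slices. At z = 0.7: the r=2 cylinder contributes a regular 16-gon of circumradius 2 (area = (16/2)·2.000²·sin(360°/16) = 12.25 mm²); the r=5.5 cylinder at (6, 14.5) contributes a regular 16-gon of circumradius 5.5 (area = (16/2)·5.500²·sin(360°/16) = 92.61 mm²); the cube at (9.5, 5) is present — its section is the full 25.5×23.5 rectangle (area 599.25 mm²); Subtracting the remaining from the first: starting from the r=2 cylinder (12.25 mm²), the r=5.5 cylinder at (6, 14.5) misses the remaining region (no effect); the 25.5×23.5 cube at (9.5, 5) misses the remaining region (no effect) — area = 12.25 mm². At z = 3.8: the r=2 cylinder gives a regular 16-gon of circumradius 2 (constant along its height) (area = (16/2)·2.000²·sin(360°/16) = 12.25 mm²); the r=5.5 cylinder at (6, 14.5) contributes a regular 16-gon of circumradius 5.5 (area = (16/2)·5.500²·sin(360°/16) = 92.61 mm²); the cube at (9.5, 5) is present — its section is the full 25.5×23.5 rectangle (area 599.25 mm²); Taking the first minus the rest: starting from the r=2 cylinder (12.25 mm²), the r=5.5 cylinder at (6, 14.5) misses the remaining region (no effect); the 25.5×23.5 cube at (9.5, 5) misses the remaining region (no effect) — area = 12.25 mm². Checking containment: the cross-section at z = 3.8 is a subset of the cross-section at z = 0.7.

entirely on top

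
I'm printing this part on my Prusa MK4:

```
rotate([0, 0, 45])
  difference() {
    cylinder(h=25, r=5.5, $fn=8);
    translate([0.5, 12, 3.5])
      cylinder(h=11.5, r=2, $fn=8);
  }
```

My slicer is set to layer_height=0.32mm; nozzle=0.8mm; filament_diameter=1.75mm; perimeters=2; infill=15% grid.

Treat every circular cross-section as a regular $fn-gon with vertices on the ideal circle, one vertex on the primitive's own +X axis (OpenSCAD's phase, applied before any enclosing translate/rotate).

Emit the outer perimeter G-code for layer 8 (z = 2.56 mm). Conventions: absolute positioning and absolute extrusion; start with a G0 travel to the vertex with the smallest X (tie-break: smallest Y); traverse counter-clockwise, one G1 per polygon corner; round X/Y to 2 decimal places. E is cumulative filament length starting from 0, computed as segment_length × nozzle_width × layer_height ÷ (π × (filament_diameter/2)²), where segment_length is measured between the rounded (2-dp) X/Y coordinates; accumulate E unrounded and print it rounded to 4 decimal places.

At z = 2.56 mm: the cylinder: section is a regular 8-gon, circumradius r=5.5; the cylinder at (0.5, 12) is absent (z outside [3.5, 15]); After the difference (first − rest): none of the subtracted shapes is present at this height, so the r=5.5 cylinder is unchanged — 1 connected region; (rotated 45° about Z; rotation is an isometry so areas/perimeters/island counts are preserved). The outline is a single polygon with 8 vertices. Extrusion per mm of travel: 0.8 × 0.32 / (π × 0.875²) = 0.106432. Accumulating E over each segment gives final E = 3.5847.

G0 X-5.50 Y0.00 Z2.56
G1 X-3.89 Y-3.89 E0.4481
G1 X0.00 Y-5.50 E0.8962
G1 X3.89 Y-3.89 E1.3442
G1 X5.50 Y0.00 E1.7923
G1 X3.89 Y3.89 E2.2404
G1 X0.00 Y5.50 E2.6885
G1 X-3.89 Y3.89 E3.1366
G1 X-5.50 Y0.00 E3.5847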